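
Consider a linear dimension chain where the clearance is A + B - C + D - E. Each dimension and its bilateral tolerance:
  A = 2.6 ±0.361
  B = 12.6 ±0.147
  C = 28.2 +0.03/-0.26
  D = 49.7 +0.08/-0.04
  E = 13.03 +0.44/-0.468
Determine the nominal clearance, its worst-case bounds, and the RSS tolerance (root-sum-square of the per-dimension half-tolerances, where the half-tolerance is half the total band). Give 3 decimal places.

nominal=23.670 wc=[22.652,24.986] rss=0.619

Stack each dimension's contribution:
  +A: nom +2.600 → Σnom=2.600; wc +0.361/-0.361 → slack +0.361/-0.361; half-tol=0.361, Σhalf²=0.130321
  +B: nom +12.600 → Σnom=15.200; wc +0.147/-0.147 → slack +0.508/-0.508; half-tol=0.147, Σhalf²=0.151930
  -C: nom -28.200 → Σnom=-13.000; wc +0.260/-0.030 → slack +0.768/-0.538; half-tol=0.145, Σhalf²=0.172955
  +D: nom +49.700 → Σnom=36.700; wc +0.080/-0.040 → slack +0.848/-0.578; half-tol=0.060, Σhalf²=0.176555
  -E: nom -13.030 → Σnom=23.670; wc +0.468/-0.440 → slack +1.316/-1.018; half-tol=0.454, Σhalf²=0.382671
Nominal = 23.670. Worst-case = [23.670 - 1.018, 23.670 + 1.316] = [22.652, 24.986]. RSS = √0.382671 = 0.619.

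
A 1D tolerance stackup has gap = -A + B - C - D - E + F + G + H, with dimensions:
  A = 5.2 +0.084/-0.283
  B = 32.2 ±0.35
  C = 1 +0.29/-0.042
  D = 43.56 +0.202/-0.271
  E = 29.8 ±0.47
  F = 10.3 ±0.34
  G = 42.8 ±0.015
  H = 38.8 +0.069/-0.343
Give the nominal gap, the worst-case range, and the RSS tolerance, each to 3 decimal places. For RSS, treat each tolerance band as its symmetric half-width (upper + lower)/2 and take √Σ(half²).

nominal=44.540 wc=[42.446,46.380] rss=0.787

Stack each dimension's contribution:
  -A: nom -5.200 → Σnom=-5.200; wc +0.283/-0.084 → slack +0.283/-0.084; half-tol=0.183, Σhalf²=0.033672
  +B: nom +32.200 → Σnom=27.000; wc +0.350/-0.350 → slack +0.633/-0.434; half-tol=0.350, Σhalf²=0.156172
  -C: nom -1.000 → Σnom=26.000; wc +0.042/-0.290 → slack +0.675/-0.724; half-tol=0.166, Σhalf²=0.183728
  -D: nom -43.560 → Σnom=-17.560; wc +0.271/-0.202 → slack +0.946/-0.926; half-tol=0.237, Σhalf²=0.239660
  -E: nom -29.800 → Σnom=-47.360; wc +0.470/-0.470 → slack +1.416/-1.396; half-tol=0.470, Σhalf²=0.460560
  +F: nom +10.300 → Σnom=-37.060; wc +0.340/-0.340 → slack +1.756/-1.736; half-tol=0.340, Σhalf²=0.576160
  +G: nom +42.800 → Σnom=5.740; wc +0.015/-0.015 → slack +1.771/-1.751; half-tol=0.015, Σhalf²=0.576385
  +H: nom +38.800 → Σnom=44.540; wc +0.069/-0.343 → slack +1.840/-2.094; half-tol=0.206, Σhalf²=0.618822
Nominal = 44.540. Worst-case = [44.540 - 2.094, 44.540 + 1.840] = [42.446, 46.380]. RSS = √0.618822 = 0.787.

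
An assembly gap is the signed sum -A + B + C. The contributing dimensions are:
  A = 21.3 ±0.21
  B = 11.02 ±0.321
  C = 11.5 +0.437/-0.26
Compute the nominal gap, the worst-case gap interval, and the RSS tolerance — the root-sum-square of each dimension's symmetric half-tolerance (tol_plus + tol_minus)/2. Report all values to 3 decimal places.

Stack each dimension's contribution:
  -A: nom -21.300 → Σnom=-21.300; wc +0.210/-0.210 → slack +0.210/-0.210; half-tol=0.210, Σhalf²=0.044100
  +B: nom +11.020 → Σnom=-10.280; wc +0.321/-0.321 → slack +0.531/-0.531; half-tol=0.321, Σhalf²=0.147141
  +C: nom +11.500 → Σnom=1.220; wc +0.437/-0.260 → slack +0.968/-0.791; half-tol=0.349, Σhalf²=0.268593
Nominal = 1.220. Worst-case = [1.220 - 0.791, 1.220 + 0.968] = [0.429, 2.188]. RSS = √0.268593 = 0.518.

nominal=1.220 wc=[0.429,2.188] rss=0.518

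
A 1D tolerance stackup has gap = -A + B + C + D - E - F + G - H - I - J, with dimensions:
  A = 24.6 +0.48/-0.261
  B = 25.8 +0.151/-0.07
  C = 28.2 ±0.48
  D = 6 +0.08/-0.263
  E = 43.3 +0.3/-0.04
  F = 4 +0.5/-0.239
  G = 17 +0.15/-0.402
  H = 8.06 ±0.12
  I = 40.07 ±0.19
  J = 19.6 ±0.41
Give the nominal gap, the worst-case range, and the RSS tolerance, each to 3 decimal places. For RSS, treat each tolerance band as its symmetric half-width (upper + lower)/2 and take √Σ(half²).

Stack each dimension's contribution:
  -A: nom -24.600 → Σnom=-24.600; wc +0.261/-0.480 → slack +0.261/-0.480; half-tol=0.370, Σhalf²=0.137270
  +B: nom +25.800 → Σnom=1.200; wc +0.151/-0.070 → slack +0.412/-0.550; half-tol=0.111, Σhalf²=0.149481
  +C: nom +28.200 → Σnom=29.400; wc +0.480/-0.480 → slack +0.892/-1.030; half-tol=0.480, Σhalf²=0.379881
  +D: nom +6.000 → Σnom=35.400; wc +0.080/-0.263 → slack +0.972/-1.293; half-tol=0.172, Σhalf²=0.409293
  -E: nom -43.300 → Σnom=-7.900; wc +0.040/-0.300 → slack +1.012/-1.593; half-tol=0.170, Σhalf²=0.438193
  -F: nom -4.000 → Σnom=-11.900; wc +0.239/-0.500 → slack +1.251/-2.093; half-tol=0.369, Σhalf²=0.574723
  +G: nom +17.000 → Σnom=5.100; wc +0.150/-0.402 → slack +1.401/-2.495; half-tol=0.276, Σhalf²=0.650899
  -H: nom -8.060 → Σnom=-2.960; wc +0.120/-0.120 → slack +1.521/-2.615; half-tol=0.120, Σhalf²=0.665299
  -I: nom -40.070 → Σnom=-43.030; wc +0.190/-0.190 → slack +1.711/-2.805; half-tol=0.190, Σhalf²=0.701399
  -J: nom -19.600 → Σnom=-62.630; wc +0.410/-0.410 → slack +2.121/-3.215; half-tol=0.410, Σhalf²=0.869499
Nominal = -62.630. Worst-case = [-62.630 - 3.215, -62.630 + 2.121] = [-65.845, -60.509]. RSS = √0.869499 = 0.932.

nominal=-62.630 wc=[-65.845,-60.509] rss=0.932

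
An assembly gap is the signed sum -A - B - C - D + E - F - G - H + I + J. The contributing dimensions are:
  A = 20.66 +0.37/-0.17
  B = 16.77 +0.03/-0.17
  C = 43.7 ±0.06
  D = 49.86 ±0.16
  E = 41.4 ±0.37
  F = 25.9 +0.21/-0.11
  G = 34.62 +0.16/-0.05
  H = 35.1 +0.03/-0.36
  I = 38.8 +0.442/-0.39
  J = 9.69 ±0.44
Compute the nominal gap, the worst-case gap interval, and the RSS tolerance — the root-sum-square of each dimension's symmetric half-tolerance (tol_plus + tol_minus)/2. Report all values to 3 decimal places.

nominal=-136.720 wc=[-138.940,-134.388] rss=0.831

Stack each dimension's contribution:
  -A: nom -20.660 → Σnom=-20.660; wc +0.170/-0.370 → slack +0.170/-0.370; half-tol=0.270, Σhalf²=0.072900
  -B: nom -16.770 → Σnom=-37.430; wc +0.170/-0.030 → slack +0.340/-0.400; half-tol=0.100, Σhalf²=0.082900
  -C: nom -43.700 → Σnom=-81.130; wc +0.060/-0.060 → slack +0.400/-0.460; half-tol=0.060, Σhalf²=0.086500
  -D: nom -49.860 → Σnom=-130.990; wc +0.160/-0.160 → slack +0.560/-0.620; half-tol=0.160, Σhalf²=0.112100
  +E: nom +41.400 → Σnom=-89.590; wc +0.370/-0.370 → slack +0.930/-0.990; half-tol=0.370, Σhalf²=0.249000
  -F: nom -25.900 → Σnom=-115.490; wc +0.110/-0.210 → slack +1.040/-1.200; half-tol=0.160, Σhalf²=0.274600
  -G: nom -34.620 → Σnom=-150.110; wc +0.050/-0.160 → slack +1.090/-1.360; half-tol=0.105, Σhalf²=0.285625
  -H: nom -35.100 → Σnom=-185.210; wc +0.360/-0.030 → slack +1.450/-1.390; half-tol=0.195, Σhalf²=0.323650
  +I: nom +38.800 → Σnom=-146.410; wc +0.442/-0.390 → slack +1.892/-1.780; half-tol=0.416, Σhalf²=0.496706
  +J: nom +9.690 → Σnom=-136.720; wc +0.440/-0.440 → slack +2.332/-2.220; half-tol=0.440, Σhalf²=0.690306
Nominal = -136.720. Worst-case = [-136.720 - 2.220, -136.720 + 2.332] = [-138.940, -134.388]. RSS = √0.690306 = 0.831.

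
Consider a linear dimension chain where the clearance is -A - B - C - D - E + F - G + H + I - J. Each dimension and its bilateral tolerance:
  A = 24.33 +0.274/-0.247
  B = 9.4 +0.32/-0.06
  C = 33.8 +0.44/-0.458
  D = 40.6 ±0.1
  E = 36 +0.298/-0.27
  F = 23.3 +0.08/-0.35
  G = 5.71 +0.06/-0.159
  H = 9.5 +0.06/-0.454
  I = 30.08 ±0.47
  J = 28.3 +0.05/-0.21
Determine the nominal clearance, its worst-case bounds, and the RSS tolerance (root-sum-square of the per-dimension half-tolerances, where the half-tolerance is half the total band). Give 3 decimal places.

nominal=-115.260 wc=[-118.076,-113.146] rss=0.871

Stack each dimension's contribution:
  -A: nom -24.330 → Σnom=-24.330; wc +0.247/-0.274 → slack +0.247/-0.274; half-tol=0.261, Σhalf²=0.067860
  -B: nom -9.400 → Σnom=-33.730; wc +0.060/-0.320 → slack +0.307/-0.594; half-tol=0.190, Σhalf²=0.103960
  -C: nom -33.800 → Σnom=-67.530; wc +0.458/-0.440 → slack +0.765/-1.034; half-tol=0.449, Σhalf²=0.305561
  -D: nom -40.600 → Σnom=-108.130; wc +0.100/-0.100 → slack +0.865/-1.134; half-tol=0.100, Σhalf²=0.315561
  -E: nom -36.000 → Σnom=-144.130; wc +0.270/-0.298 → slack +1.135/-1.432; half-tol=0.284, Σhalf²=0.396217
  +F: nom +23.300 → Σnom=-120.830; wc +0.080/-0.350 → slack +1.215/-1.782; half-tol=0.215, Σhalf²=0.442442
  -G: nom -5.710 → Σnom=-126.540; wc +0.159/-0.060 → slack +1.374/-1.842; half-tol=0.110, Σhalf²=0.454433
  +H: nom +9.500 → Σnom=-117.040; wc +0.060/-0.454 → slack +1.434/-2.296; half-tol=0.257, Σhalf²=0.520482
  +I: nom +30.080 → Σnom=-86.960; wc +0.470/-0.470 → slack +1.904/-2.766; half-tol=0.470, Σhalf²=0.741382
  -J: nom -28.300 → Σnom=-115.260; wc +0.210/-0.050 → slack +2.114/-2.816; half-tol=0.130, Σhalf²=0.758282
Nominal = -115.260. Worst-case = [-115.260 - 2.816, -115.260 + 2.114] = [-118.076, -113.146]. RSS = √0.758282 = 0.871.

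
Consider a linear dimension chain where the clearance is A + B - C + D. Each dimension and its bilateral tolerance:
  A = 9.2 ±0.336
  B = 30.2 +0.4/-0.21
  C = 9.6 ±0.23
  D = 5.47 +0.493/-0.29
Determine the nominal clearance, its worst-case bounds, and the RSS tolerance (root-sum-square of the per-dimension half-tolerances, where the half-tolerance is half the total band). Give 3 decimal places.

nominal=35.270 wc=[34.204,36.729] rss=0.642

Stack each dimension's contribution:
  +A: nom +9.200 → Σnom=9.200; wc +0.336/-0.336 → slack +0.336/-0.336; half-tol=0.336, Σhalf²=0.112896
  +B: nom +30.200 → Σnom=39.400; wc +0.400/-0.210 → slack +0.736/-0.546; half-tol=0.305, Σhalf²=0.205921
  -C: nom -9.600 → Σnom=29.800; wc +0.230/-0.230 → slack +0.966/-0.776; half-tol=0.230, Σhalf²=0.258821
  +D: nom +5.470 → Σnom=35.270; wc +0.493/-0.290 → slack +1.459/-1.066; half-tol=0.391, Σhalf²=0.412093
Nominal = 35.270. Worst-case = [35.270 - 1.066, 35.270 + 1.459] = [34.204, 36.729]. RSS = √0.412093 = 0.642.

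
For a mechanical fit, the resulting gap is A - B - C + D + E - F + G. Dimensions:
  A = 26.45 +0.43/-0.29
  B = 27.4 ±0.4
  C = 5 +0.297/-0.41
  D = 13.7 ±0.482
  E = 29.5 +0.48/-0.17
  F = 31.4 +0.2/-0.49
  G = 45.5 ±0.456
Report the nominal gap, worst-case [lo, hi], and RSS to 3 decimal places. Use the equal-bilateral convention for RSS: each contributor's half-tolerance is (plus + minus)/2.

nominal=51.350 wc=[49.055,54.498] rss=1.039

Stack each dimension's contribution:
  +A: nom +26.450 → Σnom=26.450; wc +0.430/-0.290 → slack +0.430/-0.290; half-tol=0.360, Σhalf²=0.129600
  -B: nom -27.400 → Σnom=-0.950; wc +0.400/-0.400 → slack +0.830/-0.690; half-tol=0.400, Σhalf²=0.289600
  -C: nom -5.000 → Σnom=-5.950; wc +0.410/-0.297 → slack +1.240/-0.987; half-tol=0.353, Σhalf²=0.414562
  +D: nom +13.700 → Σnom=7.750; wc +0.482/-0.482 → slack +1.722/-1.469; half-tol=0.482, Σhalf²=0.646886
  +E: nom +29.500 → Σnom=37.250; wc +0.480/-0.170 → slack +2.202/-1.639; half-tol=0.325, Σhalf²=0.752511
  -F: nom -31.400 → Σnom=5.850; wc +0.490/-0.200 → slack +2.692/-1.839; half-tol=0.345, Σhalf²=0.871536
  +G: nom +45.500 → Σnom=51.350; wc +0.456/-0.456 → slack +3.148/-2.295; half-tol=0.456, Σhalf²=1.079472
Nominal = 51.350. Worst-case = [51.350 - 2.295, 51.350 + 3.148] = [49.055, 54.498]. RSS = √1.079472 = 1.039.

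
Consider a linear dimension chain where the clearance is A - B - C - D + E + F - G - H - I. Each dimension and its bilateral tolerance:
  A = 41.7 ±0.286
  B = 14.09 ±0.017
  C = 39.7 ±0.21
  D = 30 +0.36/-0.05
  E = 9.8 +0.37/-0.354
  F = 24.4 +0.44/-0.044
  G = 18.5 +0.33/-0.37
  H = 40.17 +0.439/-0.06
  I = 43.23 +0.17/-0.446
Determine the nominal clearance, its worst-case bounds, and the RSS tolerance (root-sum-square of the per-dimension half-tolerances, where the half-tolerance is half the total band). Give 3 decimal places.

nominal=-109.790 wc=[-112.000,-107.541] rss=0.798

Stack each dimension's contribution:
  +A: nom +41.700 → Σnom=41.700; wc +0.286/-0.286 → slack +0.286/-0.286; half-tol=0.286, Σhalf²=0.081796
  -B: nom -14.090 → Σnom=27.610; wc +0.017/-0.017 → slack +0.303/-0.303; half-tol=0.017, Σhalf²=0.082085
  -C: nom -39.700 → Σnom=-12.090; wc +0.210/-0.210 → slack +0.513/-0.513; half-tol=0.210, Σhalf²=0.126185
  -D: nom -30.000 → Σnom=-42.090; wc +0.050/-0.360 → slack +0.563/-0.873; half-tol=0.205, Σhalf²=0.168210
  +E: nom +9.800 → Σnom=-32.290; wc +0.370/-0.354 → slack +0.933/-1.227; half-tol=0.362, Σhalf²=0.299254
  +F: nom +24.400 → Σnom=-7.890; wc +0.440/-0.044 → slack +1.373/-1.271; half-tol=0.242, Σhalf²=0.357818
  -G: nom -18.500 → Σnom=-26.390; wc +0.370/-0.330 → slack +1.743/-1.601; half-tol=0.350, Σhalf²=0.480318
  -H: nom -40.170 → Σnom=-66.560; wc +0.060/-0.439 → slack +1.803/-2.040; half-tol=0.249, Σhalf²=0.542568
  -I: nom -43.230 → Σnom=-109.790; wc +0.446/-0.170 → slack +2.249/-2.210; half-tol=0.308, Σhalf²=0.637432
Nominal = -109.790. Worst-case = [-109.790 - 2.210, -109.790 + 2.249] = [-112.000, -107.541]. RSS = √0.637432 = 0.798.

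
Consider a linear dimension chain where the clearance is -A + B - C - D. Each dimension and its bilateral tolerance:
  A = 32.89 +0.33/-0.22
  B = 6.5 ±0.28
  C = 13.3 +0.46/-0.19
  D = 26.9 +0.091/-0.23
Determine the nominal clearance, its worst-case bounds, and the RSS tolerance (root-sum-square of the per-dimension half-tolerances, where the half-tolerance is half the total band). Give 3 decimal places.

Stack each dimension's contribution:
  -A: nom -32.890 → Σnom=-32.890; wc +0.220/-0.330 → slack +0.220/-0.330; half-tol=0.275, Σhalf²=0.075625
  +B: nom +6.500 → Σnom=-26.390; wc +0.280/-0.280 → slack +0.500/-0.610; half-tol=0.280, Σhalf²=0.154025
  -C: nom -13.300 → Σnom=-39.690; wc +0.190/-0.460 → slack +0.690/-1.070; half-tol=0.325, Σhalf²=0.259650
  -D: nom -26.900 → Σnom=-66.590; wc +0.230/-0.091 → slack +0.920/-1.161; half-tol=0.161, Σhalf²=0.285410
Nominal = -66.590. Worst-case = [-66.590 - 1.161, -66.590 + 0.920] = [-67.751, -65.670]. RSS = √0.285410 = 0.534.

nominal=-66.590 wc=[-67.751,-65.670] rss=0.534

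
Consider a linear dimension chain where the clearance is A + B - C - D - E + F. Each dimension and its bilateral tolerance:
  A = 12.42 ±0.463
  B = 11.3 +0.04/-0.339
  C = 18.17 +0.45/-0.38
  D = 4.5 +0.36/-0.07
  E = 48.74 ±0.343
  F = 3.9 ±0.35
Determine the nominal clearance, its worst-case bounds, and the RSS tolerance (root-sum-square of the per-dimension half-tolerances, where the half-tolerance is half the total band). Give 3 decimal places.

nominal=-43.790 wc=[-46.095,-42.144] rss=0.842

Stack each dimension's contribution:
  +A: nom +12.420 → Σnom=12.420; wc +0.463/-0.463 → slack +0.463/-0.463; half-tol=0.463, Σhalf²=0.214369
  +B: nom +11.300 → Σnom=23.720; wc +0.040/-0.339 → slack +0.503/-0.802; half-tol=0.190, Σhalf²=0.250279
  -C: nom -18.170 → Σnom=5.550; wc +0.380/-0.450 → slack +0.883/-1.252; half-tol=0.415, Σhalf²=0.422504
  -D: nom -4.500 → Σnom=1.050; wc +0.070/-0.360 → slack +0.953/-1.612; half-tol=0.215, Σhalf²=0.468729
  -E: nom -48.740 → Σnom=-47.690; wc +0.343/-0.343 → slack +1.296/-1.955; half-tol=0.343, Σhalf²=0.586378
  +F: nom +3.900 → Σnom=-43.790; wc +0.350/-0.350 → slack +1.646/-2.305; half-tol=0.350, Σhalf²=0.708878
Nominal = -43.790. Worst-case = [-43.790 - 2.305, -43.790 + 1.646] = [-46.095, -42.144]. RSS = √0.708878 = 0.842.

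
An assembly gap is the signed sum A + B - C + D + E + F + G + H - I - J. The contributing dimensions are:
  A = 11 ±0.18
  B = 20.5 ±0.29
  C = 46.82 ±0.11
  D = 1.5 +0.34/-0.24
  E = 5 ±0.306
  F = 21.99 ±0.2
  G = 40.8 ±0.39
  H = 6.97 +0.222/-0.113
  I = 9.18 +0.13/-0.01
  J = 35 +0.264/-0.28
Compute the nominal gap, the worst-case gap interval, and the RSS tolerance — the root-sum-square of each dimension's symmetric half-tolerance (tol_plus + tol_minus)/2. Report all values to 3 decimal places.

Stack each dimension's contribution:
  +A: nom +11.000 → Σnom=11.000; wc +0.180/-0.180 → slack +0.180/-0.180; half-tol=0.180, Σhalf²=0.032400
  +B: nom +20.500 → Σnom=31.500; wc +0.290/-0.290 → slack +0.470/-0.470; half-tol=0.290, Σhalf²=0.116500
  -C: nom -46.820 → Σnom=-15.320; wc +0.110/-0.110 → slack +0.580/-0.580; half-tol=0.110, Σhalf²=0.128600
  +D: nom +1.500 → Σnom=-13.820; wc +0.340/-0.240 → slack +0.920/-0.820; half-tol=0.290, Σhalf²=0.212700
  +E: nom +5.000 → Σnom=-8.820; wc +0.306/-0.306 → slack +1.226/-1.126; half-tol=0.306, Σhalf²=0.306336
  +F: nom +21.990 → Σnom=13.170; wc +0.200/-0.200 → slack +1.426/-1.326; half-tol=0.200, Σhalf²=0.346336
  +G: nom +40.800 → Σnom=53.970; wc +0.390/-0.390 → slack +1.816/-1.716; half-tol=0.390, Σhalf²=0.498436
  +H: nom +6.970 → Σnom=60.940; wc +0.222/-0.113 → slack +2.038/-1.829; half-tol=0.168, Σhalf²=0.526492
  -I: nom -9.180 → Σnom=51.760; wc +0.010/-0.130 → slack +2.048/-1.959; half-tol=0.070, Σhalf²=0.531392
  -J: nom -35.000 → Σnom=16.760; wc +0.280/-0.264 → slack +2.328/-2.223; half-tol=0.272, Σhalf²=0.605376
Nominal = 16.760. Worst-case = [16.760 - 2.223, 16.760 + 2.328] = [14.537, 19.088]. RSS = √0.605376 = 0.778.

nominal=16.760 wc=[14.537,19.088] rss=0.778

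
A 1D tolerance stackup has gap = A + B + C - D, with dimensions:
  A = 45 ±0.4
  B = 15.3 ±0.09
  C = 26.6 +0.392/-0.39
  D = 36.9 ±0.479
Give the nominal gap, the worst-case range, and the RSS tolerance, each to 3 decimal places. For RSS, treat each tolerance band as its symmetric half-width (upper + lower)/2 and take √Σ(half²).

nominal=50.000 wc=[48.641,51.361] rss=0.742

Stack each dimension's contribution:
  +A: nom +45.000 → Σnom=45.000; wc +0.400/-0.400 → slack +0.400/-0.400; half-tol=0.400, Σhalf²=0.160000
  +B: nom +15.300 → Σnom=60.300; wc +0.090/-0.090 → slack +0.490/-0.490; half-tol=0.090, Σhalf²=0.168100
  +C: nom +26.600 → Σnom=86.900; wc +0.392/-0.390 → slack +0.882/-0.880; half-tol=0.391, Σhalf²=0.320981
  -D: nom -36.900 → Σnom=50.000; wc +0.479/-0.479 → slack +1.361/-1.359; half-tol=0.479, Σhalf²=0.550422
Nominal = 50.000. Worst-case = [50.000 - 1.359, 50.000 + 1.361] = [48.641, 51.361]. RSS = √0.550422 = 0.742.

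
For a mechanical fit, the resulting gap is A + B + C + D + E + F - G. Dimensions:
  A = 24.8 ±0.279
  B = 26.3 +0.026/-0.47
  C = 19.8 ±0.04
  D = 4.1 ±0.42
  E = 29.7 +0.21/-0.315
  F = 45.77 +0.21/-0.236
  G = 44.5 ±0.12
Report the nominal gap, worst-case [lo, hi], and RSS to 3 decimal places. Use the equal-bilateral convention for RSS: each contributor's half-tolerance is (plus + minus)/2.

Stack each dimension's contribution:
  +A: nom +24.800 → Σnom=24.800; wc +0.279/-0.279 → slack +0.279/-0.279; half-tol=0.279, Σhalf²=0.077841
  +B: nom +26.300 → Σnom=51.100; wc +0.026/-0.470 → slack +0.305/-0.749; half-tol=0.248, Σhalf²=0.139345
  +C: nom +19.800 → Σnom=70.900; wc +0.040/-0.040 → slack +0.345/-0.789; half-tol=0.040, Σhalf²=0.140945
  +D: nom +4.100 → Σnom=75.000; wc +0.420/-0.420 → slack +0.765/-1.209; half-tol=0.420, Σhalf²=0.317345
  +E: nom +29.700 → Σnom=104.700; wc +0.210/-0.315 → slack +0.975/-1.524; half-tol=0.263, Σhalf²=0.386251
  +F: nom +45.770 → Σnom=150.470; wc +0.210/-0.236 → slack +1.185/-1.760; half-tol=0.223, Σhalf²=0.435980
  -G: nom -44.500 → Σnom=105.970; wc +0.120/-0.120 → slack +1.305/-1.880; half-tol=0.120, Σhalf²=0.450380
Nominal = 105.970. Worst-case = [105.970 - 1.880, 105.970 + 1.305] = [104.090, 107.275]. RSS = √0.450380 = 0.671.

nominal=105.970 wc=[104.090,107.275] rss=0.671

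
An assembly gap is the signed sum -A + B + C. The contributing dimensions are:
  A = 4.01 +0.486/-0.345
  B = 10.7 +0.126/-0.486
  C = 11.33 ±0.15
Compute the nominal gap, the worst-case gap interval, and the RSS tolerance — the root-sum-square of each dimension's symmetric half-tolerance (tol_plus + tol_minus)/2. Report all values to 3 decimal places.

Stack each dimension's contribution:
  -A: nom -4.010 → Σnom=-4.010; wc +0.345/-0.486 → slack +0.345/-0.486; half-tol=0.415, Σhalf²=0.172640
  +B: nom +10.700 → Σnom=6.690; wc +0.126/-0.486 → slack +0.471/-0.972; half-tol=0.306, Σhalf²=0.266276
  +C: nom +11.330 → Σnom=18.020; wc +0.150/-0.150 → slack +0.621/-1.122; half-tol=0.150, Σhalf²=0.288776
Nominal = 18.020. Worst-case = [18.020 - 1.122, 18.020 + 0.621] = [16.898, 18.641]. RSS = √0.288776 = 0.537.

nominal=18.020 wc=[16.898,18.641] rss=0.537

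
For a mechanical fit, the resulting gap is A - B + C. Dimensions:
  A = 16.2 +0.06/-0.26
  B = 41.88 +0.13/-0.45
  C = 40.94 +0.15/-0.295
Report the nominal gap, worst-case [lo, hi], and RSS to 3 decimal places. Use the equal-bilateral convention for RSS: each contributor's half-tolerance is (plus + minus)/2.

Stack each dimension's contribution:
  +A: nom +16.200 → Σnom=16.200; wc +0.060/-0.260 → slack +0.060/-0.260; half-tol=0.160, Σhalf²=0.025600
  -B: nom -41.880 → Σnom=-25.680; wc +0.450/-0.130 → slack +0.510/-0.390; half-tol=0.290, Σhalf²=0.109700
  +C: nom +40.940 → Σnom=15.260; wc +0.150/-0.295 → slack +0.660/-0.685; half-tol=0.222, Σhalf²=0.159206
Nominal = 15.260. Worst-case = [15.260 - 0.685, 15.260 + 0.660] = [14.575, 15.920]. RSS = √0.159206 = 0.399.

nominal=15.260 wc=[14.575,15.920] rss=0.399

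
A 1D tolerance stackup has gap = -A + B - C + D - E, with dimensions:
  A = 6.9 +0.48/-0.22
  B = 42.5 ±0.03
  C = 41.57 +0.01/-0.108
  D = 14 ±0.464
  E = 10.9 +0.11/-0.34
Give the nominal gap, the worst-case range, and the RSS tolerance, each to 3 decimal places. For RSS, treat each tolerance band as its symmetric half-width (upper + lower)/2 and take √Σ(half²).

nominal=-2.870 wc=[-3.964,-1.708] rss=0.627

Stack each dimension's contribution:
  -A: nom -6.900 → Σnom=-6.900; wc +0.220/-0.480 → slack +0.220/-0.480; half-tol=0.350, Σhalf²=0.122500
  +B: nom +42.500 → Σnom=35.600; wc +0.030/-0.030 → slack +0.250/-0.510; half-tol=0.030, Σhalf²=0.123400
  -C: nom -41.570 → Σnom=-5.970; wc +0.108/-0.010 → slack +0.358/-0.520; half-tol=0.059, Σhalf²=0.126881
  +D: nom +14.000 → Σnom=8.030; wc +0.464/-0.464 → slack +0.822/-0.984; half-tol=0.464, Σhalf²=0.342177
  -E: nom -10.900 → Σnom=-2.870; wc +0.340/-0.110 → slack +1.162/-1.094; half-tol=0.225, Σhalf²=0.392802
Nominal = -2.870. Worst-case = [-2.870 - 1.094, -2.870 + 1.162] = [-3.964, -1.708]. RSS = √0.392802 = 0.627.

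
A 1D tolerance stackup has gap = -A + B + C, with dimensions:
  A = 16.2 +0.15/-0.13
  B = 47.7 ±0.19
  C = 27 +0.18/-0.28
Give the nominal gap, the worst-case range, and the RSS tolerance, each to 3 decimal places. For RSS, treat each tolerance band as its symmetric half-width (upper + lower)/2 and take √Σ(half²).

nominal=58.500 wc=[57.880,59.000] rss=0.330

Stack each dimension's contribution:
  -A: nom -16.200 → Σnom=-16.200; wc +0.130/-0.150 → slack +0.130/-0.150; half-tol=0.140, Σhalf²=0.019600
  +B: nom +47.700 → Σnom=31.500; wc +0.190/-0.190 → slack +0.320/-0.340; half-tol=0.190, Σhalf²=0.055700
  +C: nom +27.000 → Σnom=58.500; wc +0.180/-0.280 → slack +0.500/-0.620; half-tol=0.230, Σhalf²=0.108600
Nominal = 58.500. Worst-case = [58.500 - 0.620, 58.500 + 0.500] = [57.880, 59.000]. RSS = √0.108600 = 0.330.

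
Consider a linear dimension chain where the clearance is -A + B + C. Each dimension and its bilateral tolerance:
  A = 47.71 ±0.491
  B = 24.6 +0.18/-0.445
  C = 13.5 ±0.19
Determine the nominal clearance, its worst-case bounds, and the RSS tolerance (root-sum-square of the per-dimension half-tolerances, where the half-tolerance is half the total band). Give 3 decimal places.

Stack each dimension's contribution:
  -A: nom -47.710 → Σnom=-47.710; wc +0.491/-0.491 → slack +0.491/-0.491; half-tol=0.491, Σhalf²=0.241081
  +B: nom +24.600 → Σnom=-23.110; wc +0.180/-0.445 → slack +0.671/-0.936; half-tol=0.312, Σhalf²=0.338737
  +C: nom +13.500 → Σnom=-9.610; wc +0.190/-0.190 → slack +0.861/-1.126; half-tol=0.190, Σhalf²=0.374837
Nominal = -9.610. Worst-case = [-9.610 - 1.126, -9.610 + 0.861] = [-10.736, -8.749]. RSS = √0.374837 = 0.612.

nominal=-9.610 wc=[-10.736,-8.749] rss=0.612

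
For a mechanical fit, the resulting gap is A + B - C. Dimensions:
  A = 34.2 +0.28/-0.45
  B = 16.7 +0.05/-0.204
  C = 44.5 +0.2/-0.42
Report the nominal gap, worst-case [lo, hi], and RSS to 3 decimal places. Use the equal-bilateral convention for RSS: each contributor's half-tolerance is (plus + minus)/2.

nominal=6.400 wc=[5.546,7.150] rss=0.495

Stack each dimension's contribution:
  +A: nom +34.200 → Σnom=34.200; wc +0.280/-0.450 → slack +0.280/-0.450; half-tol=0.365, Σhalf²=0.133225
  +B: nom +16.700 → Σnom=50.900; wc +0.050/-0.204 → slack +0.330/-0.654; half-tol=0.127, Σhalf²=0.149354
  -C: nom -44.500 → Σnom=6.400; wc +0.420/-0.200 → slack +0.750/-0.854; half-tol=0.310, Σhalf²=0.245454
Nominal = 6.400. Worst-case = [6.400 - 0.854, 6.400 + 0.750] = [5.546, 7.150]. RSS = √0.245454 = 0.495.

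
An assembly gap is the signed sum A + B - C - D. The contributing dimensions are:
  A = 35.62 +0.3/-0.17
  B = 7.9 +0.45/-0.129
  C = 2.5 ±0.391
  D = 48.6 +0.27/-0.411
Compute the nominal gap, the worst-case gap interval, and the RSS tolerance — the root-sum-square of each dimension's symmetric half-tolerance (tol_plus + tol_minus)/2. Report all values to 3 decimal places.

Stack each dimension's contribution:
  +A: nom +35.620 → Σnom=35.620; wc +0.300/-0.170 → slack +0.300/-0.170; half-tol=0.235, Σhalf²=0.055225
  +B: nom +7.900 → Σnom=43.520; wc +0.450/-0.129 → slack +0.750/-0.299; half-tol=0.289, Σhalf²=0.139035
  -C: nom -2.500 → Σnom=41.020; wc +0.391/-0.391 → slack +1.141/-0.690; half-tol=0.391, Σhalf²=0.291916
  -D: nom -48.600 → Σnom=-7.580; wc +0.411/-0.270 → slack +1.552/-0.960; half-tol=0.341, Σhalf²=0.407857
Nominal = -7.580. Worst-case = [-7.580 - 0.960, -7.580 + 1.552] = [-8.540, -6.028]. RSS = √0.407857 = 0.639.

nominal=-7.580 wc=[-8.540,-6.028] rss=0.639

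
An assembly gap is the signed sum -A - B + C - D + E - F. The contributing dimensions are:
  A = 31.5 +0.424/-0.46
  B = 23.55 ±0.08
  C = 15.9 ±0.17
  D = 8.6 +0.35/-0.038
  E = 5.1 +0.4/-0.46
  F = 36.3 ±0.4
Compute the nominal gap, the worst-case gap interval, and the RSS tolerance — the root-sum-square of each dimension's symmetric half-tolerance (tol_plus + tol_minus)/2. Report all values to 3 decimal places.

nominal=-78.950 wc=[-80.834,-77.402] rss=0.783

Stack each dimension's contribution:
  -A: nom -31.500 → Σnom=-31.500; wc +0.460/-0.424 → slack +0.460/-0.424; half-tol=0.442, Σhalf²=0.195364
  -B: nom -23.550 → Σnom=-55.050; wc +0.080/-0.080 → slack +0.540/-0.504; half-tol=0.080, Σhalf²=0.201764
  +C: nom +15.900 → Σnom=-39.150; wc +0.170/-0.170 → slack +0.710/-0.674; half-tol=0.170, Σhalf²=0.230664
  -D: nom -8.600 → Σnom=-47.750; wc +0.038/-0.350 → slack +0.748/-1.024; half-tol=0.194, Σhalf²=0.268300
  +E: nom +5.100 → Σnom=-42.650; wc +0.400/-0.460 → slack +1.148/-1.484; half-tol=0.430, Σhalf²=0.453200
  -F: nom -36.300 → Σnom=-78.950; wc +0.400/-0.400 → slack +1.548/-1.884; half-tol=0.400, Σhalf²=0.613200
Nominal = -78.950. Worst-case = [-78.950 - 1.884, -78.950 + 1.548] = [-80.834, -77.402]. RSS = √0.613200 = 0.783.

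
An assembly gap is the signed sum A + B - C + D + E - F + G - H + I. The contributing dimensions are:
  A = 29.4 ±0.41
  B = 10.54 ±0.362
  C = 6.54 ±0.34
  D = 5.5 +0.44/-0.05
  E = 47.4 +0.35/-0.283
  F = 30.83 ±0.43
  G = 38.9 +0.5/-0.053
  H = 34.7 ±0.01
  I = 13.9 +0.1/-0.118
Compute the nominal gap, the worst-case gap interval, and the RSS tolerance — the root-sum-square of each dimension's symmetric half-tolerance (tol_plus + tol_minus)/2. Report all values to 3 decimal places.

nominal=73.570 wc=[71.514,76.512] rss=0.921

Stack each dimension's contribution:
  +A: nom +29.400 → Σnom=29.400; wc +0.410/-0.410 → slack +0.410/-0.410; half-tol=0.410, Σhalf²=0.168100
  +B: nom +10.540 → Σnom=39.940; wc +0.362/-0.362 → slack +0.772/-0.772; half-tol=0.362, Σhalf²=0.299144
  -C: nom -6.540 → Σnom=33.400; wc +0.340/-0.340 → slack +1.112/-1.112; half-tol=0.340, Σhalf²=0.414744
  +D: nom +5.500 → Σnom=38.900; wc +0.440/-0.050 → slack +1.552/-1.162; half-tol=0.245, Σhalf²=0.474769
  +E: nom +47.400 → Σnom=86.300; wc +0.350/-0.283 → slack +1.902/-1.445; half-tol=0.317, Σhalf²=0.574941
  -F: nom -30.830 → Σnom=55.470; wc +0.430/-0.430 → slack +2.332/-1.875; half-tol=0.430, Σhalf²=0.759841
  +G: nom +38.900 → Σnom=94.370; wc +0.500/-0.053 → slack +2.832/-1.928; half-tol=0.277, Σhalf²=0.836293
  -H: nom -34.700 → Σnom=59.670; wc +0.010/-0.010 → slack +2.842/-1.938; half-tol=0.010, Σhalf²=0.836393
  +I: nom +13.900 → Σnom=73.570; wc +0.100/-0.118 → slack +2.942/-2.056; half-tol=0.109, Σhalf²=0.848274
Nominal = 73.570. Worst-case = [73.570 - 2.056, 73.570 + 2.942] = [71.514, 76.512]. RSS = √0.848274 = 0.921.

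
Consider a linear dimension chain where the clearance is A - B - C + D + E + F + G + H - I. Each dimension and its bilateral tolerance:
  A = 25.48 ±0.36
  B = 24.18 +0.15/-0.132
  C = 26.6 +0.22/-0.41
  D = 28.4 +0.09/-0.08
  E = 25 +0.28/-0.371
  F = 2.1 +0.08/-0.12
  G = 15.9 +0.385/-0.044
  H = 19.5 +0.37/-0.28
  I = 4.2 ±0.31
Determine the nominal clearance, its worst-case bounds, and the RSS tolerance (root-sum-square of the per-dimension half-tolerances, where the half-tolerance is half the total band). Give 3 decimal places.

nominal=61.400 wc=[59.465,63.817] rss=0.787

Stack each dimension's contribution:
  +A: nom +25.480 → Σnom=25.480; wc +0.360/-0.360 → slack +0.360/-0.360; half-tol=0.360, Σhalf²=0.129600
  -B: nom -24.180 → Σnom=1.300; wc +0.132/-0.150 → slack +0.492/-0.510; half-tol=0.141, Σhalf²=0.149481
  -C: nom -26.600 → Σnom=-25.300; wc +0.410/-0.220 → slack +0.902/-0.730; half-tol=0.315, Σhalf²=0.248706
  +D: nom +28.400 → Σnom=3.100; wc +0.090/-0.080 → slack +0.992/-0.810; half-tol=0.085, Σhalf²=0.255931
  +E: nom +25.000 → Σnom=28.100; wc +0.280/-0.371 → slack +1.272/-1.181; half-tol=0.326, Σhalf²=0.361881
  +F: nom +2.100 → Σnom=30.200; wc +0.080/-0.120 → slack +1.352/-1.301; half-tol=0.100, Σhalf²=0.371881
  +G: nom +15.900 → Σnom=46.100; wc +0.385/-0.044 → slack +1.737/-1.345; half-tol=0.214, Σhalf²=0.417892
  +H: nom +19.500 → Σnom=65.600; wc +0.370/-0.280 → slack +2.107/-1.625; half-tol=0.325, Σhalf²=0.523517
  -I: nom -4.200 → Σnom=61.400; wc +0.310/-0.310 → slack +2.417/-1.935; half-tol=0.310, Σhalf²=0.619617
Nominal = 61.400. Worst-case = [61.400 - 1.935, 61.400 + 2.417] = [59.465, 63.817]. RSS = √0.619617 = 0.787.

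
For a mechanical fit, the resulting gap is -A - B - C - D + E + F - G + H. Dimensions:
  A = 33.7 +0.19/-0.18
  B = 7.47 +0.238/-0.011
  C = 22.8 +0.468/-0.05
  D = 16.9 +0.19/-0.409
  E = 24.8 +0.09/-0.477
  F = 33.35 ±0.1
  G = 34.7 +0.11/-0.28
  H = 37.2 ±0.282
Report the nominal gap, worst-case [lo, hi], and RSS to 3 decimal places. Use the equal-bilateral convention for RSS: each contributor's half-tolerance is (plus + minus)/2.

Stack each dimension's contribution:
  -A: nom -33.700 → Σnom=-33.700; wc +0.180/-0.190 → slack +0.180/-0.190; half-tol=0.185, Σhalf²=0.034225
  -B: nom -7.470 → Σnom=-41.170; wc +0.011/-0.238 → slack +0.191/-0.428; half-tol=0.124, Σhalf²=0.049725
  -C: nom -22.800 → Σnom=-63.970; wc +0.050/-0.468 → slack +0.241/-0.896; half-tol=0.259, Σhalf²=0.116806
  -D: nom -16.900 → Σnom=-80.870; wc +0.409/-0.190 → slack +0.650/-1.086; half-tol=0.299, Σhalf²=0.206506
  +E: nom +24.800 → Σnom=-56.070; wc +0.090/-0.477 → slack +0.740/-1.563; half-tol=0.283, Σhalf²=0.286879
  +F: nom +33.350 → Σnom=-22.720; wc +0.100/-0.100 → slack +0.840/-1.663; half-tol=0.100, Σhalf²=0.296879
  -G: nom -34.700 → Σnom=-57.420; wc +0.280/-0.110 → slack +1.120/-1.773; half-tol=0.195, Σhalf²=0.334904
  +H: nom +37.200 → Σnom=-20.220; wc +0.282/-0.282 → slack +1.402/-2.055; half-tol=0.282, Σhalf²=0.414428
Nominal = -20.220. Worst-case = [-20.220 - 2.055, -20.220 + 1.402] = [-22.275, -18.818]. RSS = √0.414428 = 0.644.

nominal=-20.220 wc=[-22.275,-18.818] rss=0.644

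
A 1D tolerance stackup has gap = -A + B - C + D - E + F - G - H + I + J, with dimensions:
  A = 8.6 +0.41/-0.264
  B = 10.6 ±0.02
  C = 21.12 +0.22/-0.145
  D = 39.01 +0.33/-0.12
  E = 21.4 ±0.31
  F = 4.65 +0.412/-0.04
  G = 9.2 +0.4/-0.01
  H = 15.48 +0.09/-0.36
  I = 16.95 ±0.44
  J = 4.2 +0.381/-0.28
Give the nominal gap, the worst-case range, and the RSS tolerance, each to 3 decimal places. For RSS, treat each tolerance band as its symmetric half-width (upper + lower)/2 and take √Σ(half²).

Stack each dimension's contribution:
  -A: nom -8.600 → Σnom=-8.600; wc +0.264/-0.410 → slack +0.264/-0.410; half-tol=0.337, Σhalf²=0.113569
  +B: nom +10.600 → Σnom=2.000; wc +0.020/-0.020 → slack +0.284/-0.430; half-tol=0.020, Σhalf²=0.113969
  -C: nom -21.120 → Σnom=-19.120; wc +0.145/-0.220 → slack +0.429/-0.650; half-tol=0.182, Σhalf²=0.147275
  +D: nom +39.010 → Σnom=19.890; wc +0.330/-0.120 → slack +0.759/-0.770; half-tol=0.225, Σhalf²=0.197900
  -E: nom -21.400 → Σnom=-1.510; wc +0.310/-0.310 → slack +1.069/-1.080; half-tol=0.310, Σhalf²=0.294000
  +F: nom +4.650 → Σnom=3.140; wc +0.412/-0.040 → slack +1.481/-1.120; half-tol=0.226, Σhalf²=0.345076
  -G: nom -9.200 → Σnom=-6.060; wc +0.010/-0.400 → slack +1.491/-1.520; half-tol=0.205, Σhalf²=0.387101
  -H: nom -15.480 → Σnom=-21.540; wc +0.360/-0.090 → slack +1.851/-1.610; half-tol=0.225, Σhalf²=0.437726
  +I: nom +16.950 → Σnom=-4.590; wc +0.440/-0.440 → slack +2.291/-2.050; half-tol=0.440, Σhalf²=0.631326
  +J: nom +4.200 → Σnom=-0.390; wc +0.381/-0.280 → slack +2.672/-2.330; half-tol=0.331, Σhalf²=0.740556
Nominal = -0.390. Worst-case = [-0.390 - 2.330, -0.390 + 2.672] = [-2.720, 2.282]. RSS = √0.740556 = 0.861.

nominal=-0.390 wc=[-2.720,2.282] rss=0.861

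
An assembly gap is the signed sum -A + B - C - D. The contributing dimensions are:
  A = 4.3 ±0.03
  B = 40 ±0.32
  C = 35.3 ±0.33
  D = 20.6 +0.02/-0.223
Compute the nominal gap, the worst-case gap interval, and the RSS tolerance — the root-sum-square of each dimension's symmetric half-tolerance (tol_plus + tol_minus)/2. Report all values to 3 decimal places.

nominal=-20.200 wc=[-20.900,-19.297] rss=0.476

Stack each dimension's contribution:
  -A: nom -4.300 → Σnom=-4.300; wc +0.030/-0.030 → slack +0.030/-0.030; half-tol=0.030, Σhalf²=0.000900
  +B: nom +40.000 → Σnom=35.700; wc +0.320/-0.320 → slack +0.350/-0.350; half-tol=0.320, Σhalf²=0.103300
  -C: nom -35.300 → Σnom=0.400; wc +0.330/-0.330 → slack +0.680/-0.680; half-tol=0.330, Σhalf²=0.212200
  -D: nom -20.600 → Σnom=-20.200; wc +0.223/-0.020 → slack +0.903/-0.700; half-tol=0.121, Σhalf²=0.226962
Nominal = -20.200. Worst-case = [-20.200 - 0.700, -20.200 + 0.903] = [-20.900, -19.297]. RSS = √0.226962 = 0.476.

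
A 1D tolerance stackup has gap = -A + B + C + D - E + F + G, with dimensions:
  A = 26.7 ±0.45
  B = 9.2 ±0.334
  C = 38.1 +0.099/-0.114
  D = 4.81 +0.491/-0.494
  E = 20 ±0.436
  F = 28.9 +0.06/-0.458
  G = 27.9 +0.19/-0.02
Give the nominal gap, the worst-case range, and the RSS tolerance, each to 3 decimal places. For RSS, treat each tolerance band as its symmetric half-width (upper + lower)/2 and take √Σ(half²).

nominal=62.210 wc=[59.904,64.270] rss=0.914

Stack each dimension's contribution:
  -A: nom -26.700 → Σnom=-26.700; wc +0.450/-0.450 → slack +0.450/-0.450; half-tol=0.450, Σhalf²=0.202500
  +B: nom +9.200 → Σnom=-17.500; wc +0.334/-0.334 → slack +0.784/-0.784; half-tol=0.334, Σhalf²=0.314056
  +C: nom +38.100 → Σnom=20.600; wc +0.099/-0.114 → slack +0.883/-0.898; half-tol=0.107, Σhalf²=0.325398
  +D: nom +4.810 → Σnom=25.410; wc +0.491/-0.494 → slack +1.374/-1.392; half-tol=0.492, Σhalf²=0.567955
  -E: nom -20.000 → Σnom=5.410; wc +0.436/-0.436 → slack +1.810/-1.828; half-tol=0.436, Σhalf²=0.758050
  +F: nom +28.900 → Σnom=34.310; wc +0.060/-0.458 → slack +1.870/-2.286; half-tol=0.259, Σhalf²=0.825131
  +G: nom +27.900 → Σnom=62.210; wc +0.190/-0.020 → slack +2.060/-2.306; half-tol=0.105, Σhalf²=0.836156
Nominal = 62.210. Worst-case = [62.210 - 2.306, 62.210 + 2.060] = [59.904, 64.270]. RSS = √0.836156 = 0.914.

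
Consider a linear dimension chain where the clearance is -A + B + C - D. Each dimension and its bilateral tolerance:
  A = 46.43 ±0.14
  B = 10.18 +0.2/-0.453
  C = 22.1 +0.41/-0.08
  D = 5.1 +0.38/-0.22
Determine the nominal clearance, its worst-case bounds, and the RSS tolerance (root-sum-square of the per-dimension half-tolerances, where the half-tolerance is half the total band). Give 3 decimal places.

nominal=-19.250 wc=[-20.303,-18.280] rss=0.526

Stack each dimension's contribution:
  -A: nom -46.430 → Σnom=-46.430; wc +0.140/-0.140 → slack +0.140/-0.140; half-tol=0.140, Σhalf²=0.019600
  +B: nom +10.180 → Σnom=-36.250; wc +0.200/-0.453 → slack +0.340/-0.593; half-tol=0.327, Σhalf²=0.126202
  +C: nom +22.100 → Σnom=-14.150; wc +0.410/-0.080 → slack +0.750/-0.673; half-tol=0.245, Σhalf²=0.186227
  -D: nom -5.100 → Σnom=-19.250; wc +0.220/-0.380 → slack +0.970/-1.053; half-tol=0.300, Σhalf²=0.276227
Nominal = -19.250. Worst-case = [-19.250 - 1.053, -19.250 + 0.970] = [-20.303, -18.280]. RSS = √0.276227 = 0.526.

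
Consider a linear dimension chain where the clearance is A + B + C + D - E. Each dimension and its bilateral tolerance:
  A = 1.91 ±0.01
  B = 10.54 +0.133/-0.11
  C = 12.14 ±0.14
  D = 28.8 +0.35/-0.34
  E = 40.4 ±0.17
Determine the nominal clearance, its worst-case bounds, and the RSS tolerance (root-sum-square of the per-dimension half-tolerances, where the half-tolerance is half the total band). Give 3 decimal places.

Stack each dimension's contribution:
  +A: nom +1.910 → Σnom=1.910; wc +0.010/-0.010 → slack +0.010/-0.010; half-tol=0.010, Σhalf²=0.000100
  +B: nom +10.540 → Σnom=12.450; wc +0.133/-0.110 → slack +0.143/-0.120; half-tol=0.121, Σhalf²=0.014862
  +C: nom +12.140 → Σnom=24.590; wc +0.140/-0.140 → slack +0.283/-0.260; half-tol=0.140, Σhalf²=0.034462
  +D: nom +28.800 → Σnom=53.390; wc +0.350/-0.340 → slack +0.633/-0.600; half-tol=0.345, Σhalf²=0.153487
  -E: nom -40.400 → Σnom=12.990; wc +0.170/-0.170 → slack +0.803/-0.770; half-tol=0.170, Σhalf²=0.182387
Nominal = 12.990. Worst-case = [12.990 - 0.770, 12.990 + 0.803] = [12.220, 13.793]. RSS = √0.182387 = 0.427.

nominal=12.990 wc=[12.220,13.793] rss=0.427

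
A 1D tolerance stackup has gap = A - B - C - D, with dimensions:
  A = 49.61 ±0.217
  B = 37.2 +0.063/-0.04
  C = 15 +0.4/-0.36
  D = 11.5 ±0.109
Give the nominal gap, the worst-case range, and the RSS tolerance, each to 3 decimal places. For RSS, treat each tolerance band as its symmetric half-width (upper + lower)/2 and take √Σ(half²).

Stack each dimension's contribution:
  +A: nom +49.610 → Σnom=49.610; wc +0.217/-0.217 → slack +0.217/-0.217; half-tol=0.217, Σhalf²=0.047089
  -B: nom -37.200 → Σnom=12.410; wc +0.040/-0.063 → slack +0.257/-0.280; half-tol=0.052, Σhalf²=0.049741
  -C: nom -15.000 → Σnom=-2.590; wc +0.360/-0.400 → slack +0.617/-0.680; half-tol=0.380, Σhalf²=0.194141
  -D: nom -11.500 → Σnom=-14.090; wc +0.109/-0.109 → slack +0.726/-0.789; half-tol=0.109, Σhalf²=0.206022
Nominal = -14.090. Worst-case = [-14.090 - 0.789, -14.090 + 0.726] = [-14.879, -13.364]. RSS = √0.206022 = 0.454.

nominal=-14.090 wc=[-14.879,-13.364] rss=0.454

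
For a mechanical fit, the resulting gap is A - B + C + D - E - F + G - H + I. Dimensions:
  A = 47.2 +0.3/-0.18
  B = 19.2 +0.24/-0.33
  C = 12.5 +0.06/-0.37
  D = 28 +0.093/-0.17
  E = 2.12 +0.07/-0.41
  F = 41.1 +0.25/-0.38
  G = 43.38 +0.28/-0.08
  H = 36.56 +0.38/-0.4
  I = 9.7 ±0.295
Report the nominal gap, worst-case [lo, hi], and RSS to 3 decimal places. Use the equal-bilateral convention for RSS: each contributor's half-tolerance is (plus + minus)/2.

nominal=41.800 wc=[39.765,44.348] rss=0.794

Stack each dimension's contribution:
  +A: nom +47.200 → Σnom=47.200; wc +0.300/-0.180 → slack +0.300/-0.180; half-tol=0.240, Σhalf²=0.057600
  -B: nom -19.200 → Σnom=28.000; wc +0.330/-0.240 → slack +0.630/-0.420; half-tol=0.285, Σhalf²=0.138825
  +C: nom +12.500 → Σnom=40.500; wc +0.060/-0.370 → slack +0.690/-0.790; half-tol=0.215, Σhalf²=0.185050
  +D: nom +28.000 → Σnom=68.500; wc +0.093/-0.170 → slack +0.783/-0.960; half-tol=0.132, Σhalf²=0.202342
  -E: nom -2.120 → Σnom=66.380; wc +0.410/-0.070 → slack +1.193/-1.030; half-tol=0.240, Σhalf²=0.259942
  -F: nom -41.100 → Σnom=25.280; wc +0.380/-0.250 → slack +1.573/-1.280; half-tol=0.315, Σhalf²=0.359167
  +G: nom +43.380 → Σnom=68.660; wc +0.280/-0.080 → slack +1.853/-1.360; half-tol=0.180, Σhalf²=0.391567
  -H: nom -36.560 → Σnom=32.100; wc +0.400/-0.380 → slack +2.253/-1.740; half-tol=0.390, Σhalf²=0.543667
  +I: nom +9.700 → Σnom=41.800; wc +0.295/-0.295 → slack +2.548/-2.035; half-tol=0.295, Σhalf²=0.630692
Nominal = 41.800. Worst-case = [41.800 - 2.035, 41.800 + 2.548] = [39.765, 44.348]. RSS = √0.630692 = 0.794.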